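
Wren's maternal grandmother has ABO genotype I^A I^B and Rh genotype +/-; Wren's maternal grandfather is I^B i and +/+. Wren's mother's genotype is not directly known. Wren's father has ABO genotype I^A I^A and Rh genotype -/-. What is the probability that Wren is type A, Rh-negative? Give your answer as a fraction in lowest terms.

1/8

Wren's mother's ABO genotype from I^A I^B × I^B i: 1/4 I^A I^B, 1/4 I^A i, 1/4 I^B I^B, 1/4 I^B i.
Crossing each possibility with the father I^A I^A and summing P(type A): 1/4·1/2 + 1/4·1 + 1/4·0 + 1/4·1/2 = 1/2.
Similarly for Rh via the mother's Rh distribution: P(Rh-) = 1/4.
Independent loci: 1/2 × 1/4 = 1/8.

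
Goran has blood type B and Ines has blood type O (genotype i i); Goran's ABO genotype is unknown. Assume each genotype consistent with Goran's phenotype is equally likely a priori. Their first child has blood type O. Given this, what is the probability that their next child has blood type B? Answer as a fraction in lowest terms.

1/2

Possible genotypes: Goran ∈ {I^B I^B, I^B i}; Ines ∈ {i i}.
Weight each parental genotype pair by prior × P(type-O child):
  I^B i × i i: posterior weight 1; P(next child type B) = 1/2.
Weighted sum = 1/2.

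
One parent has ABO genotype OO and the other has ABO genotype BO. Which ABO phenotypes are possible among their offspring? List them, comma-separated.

Gametes from OO × BO give offspring ABO genotypes BO, OO, i.e. phenotypes O, B.

O, B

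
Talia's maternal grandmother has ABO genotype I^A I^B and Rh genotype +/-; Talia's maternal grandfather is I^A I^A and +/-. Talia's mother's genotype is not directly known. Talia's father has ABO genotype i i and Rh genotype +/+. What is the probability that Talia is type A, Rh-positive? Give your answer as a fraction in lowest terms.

3/4

Talia's mother's ABO genotype from I^A I^B × I^A I^A: 1/2 I^A I^A, 1/2 I^A I^B.
Crossing each possibility with the father i i and summing P(type A): 1/2·1 + 1/2·1/2 = 3/4.
Similarly for Rh via the mother's Rh distribution: P(Rh+) = 1.
Independent loci: 3/4 × 1 = 3/4.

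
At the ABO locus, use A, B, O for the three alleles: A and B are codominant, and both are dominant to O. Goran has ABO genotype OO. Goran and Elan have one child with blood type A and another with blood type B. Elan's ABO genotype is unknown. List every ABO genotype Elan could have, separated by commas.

AB

For each candidate genotype of Elan, check whether crossing it with OO can produce every observed child phenotype.
  AA → possible child types {A} ✗
  AB → possible child types {A, B} ✓
  AO → possible child types {O, A} ✗
  BB → possible child types {B} ✗
  BO → possible child types {O, B} ✗
  OO → possible child types {O} ✗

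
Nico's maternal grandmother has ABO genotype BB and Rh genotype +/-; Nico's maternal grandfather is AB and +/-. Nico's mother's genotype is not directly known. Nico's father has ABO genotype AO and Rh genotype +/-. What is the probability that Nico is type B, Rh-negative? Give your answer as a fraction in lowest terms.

3/32

Nico's mother's ABO genotype from BB × AB: 1/2 AB, 1/2 BB.
Crossing each possibility with the father AO and summing P(type B): 1/2·1/4 + 1/2·1/2 = 3/8.
Similarly for Rh via the mother's Rh distribution: P(Rh-) = 1/4.
Independent loci: 3/8 × 1/4 = 3/32.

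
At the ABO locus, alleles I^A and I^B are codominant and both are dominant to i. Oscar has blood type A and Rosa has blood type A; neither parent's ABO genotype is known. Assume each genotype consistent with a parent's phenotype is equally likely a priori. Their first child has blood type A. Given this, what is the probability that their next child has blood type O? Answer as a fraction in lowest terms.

1/20

Possible genotypes: Oscar ∈ {I^A I^A, I^A i}; Rosa ∈ {I^A I^A, I^A i}.
Weight each parental genotype pair by prior × P(type-A child):
  I^A I^A × I^A I^A: posterior weight 4/15; P(next child type O) = 0.
  I^A I^A × I^A i: posterior weight 4/15; P(next child type O) = 0.
  I^A i × I^A I^A: posterior weight 4/15; P(next child type O) = 0.
  I^A i × I^A i: posterior weight 1/5; P(next child type O) = 1/4.
Weighted sum = 1/20.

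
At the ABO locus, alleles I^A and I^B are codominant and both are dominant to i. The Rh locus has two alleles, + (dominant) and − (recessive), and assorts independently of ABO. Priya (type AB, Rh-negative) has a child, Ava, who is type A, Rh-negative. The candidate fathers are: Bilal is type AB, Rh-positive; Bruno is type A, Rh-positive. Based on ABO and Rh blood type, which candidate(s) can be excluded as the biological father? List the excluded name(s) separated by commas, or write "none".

none

A candidate is excluded only if no genotype consistent with his phenotype could produce a type A, Rh-negative child with a type AB, Rh-negative mother.
Every candidate has at least one consistent genotype combination, so none can be excluded.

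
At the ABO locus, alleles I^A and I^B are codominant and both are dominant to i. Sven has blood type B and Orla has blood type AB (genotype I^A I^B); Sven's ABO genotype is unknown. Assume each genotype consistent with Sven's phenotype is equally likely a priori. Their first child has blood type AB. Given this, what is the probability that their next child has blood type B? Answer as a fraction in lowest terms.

1/2

Possible genotypes: Sven ∈ {I^B I^B, I^B i}; Orla ∈ {I^A I^B}.
Weight each parental genotype pair by prior × P(type-AB child):
  I^B I^B × I^A I^B: posterior weight 2/3; P(next child type B) = 1/2.
  I^B i × I^A I^B: posterior weight 1/3; P(next child type B) = 1/2.
Weighted sum = 1/2.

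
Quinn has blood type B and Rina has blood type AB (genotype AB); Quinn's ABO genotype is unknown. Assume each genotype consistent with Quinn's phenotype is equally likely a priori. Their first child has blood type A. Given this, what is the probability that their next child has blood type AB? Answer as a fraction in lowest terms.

Possible genotypes: Quinn ∈ {BB, BO}; Rina ∈ {AB}.
Weight each parental genotype pair by prior × P(type-A child):
  BO × AB: posterior weight 1; P(next child type AB) = 1/4.
Weighted sum = 1/4.

1/4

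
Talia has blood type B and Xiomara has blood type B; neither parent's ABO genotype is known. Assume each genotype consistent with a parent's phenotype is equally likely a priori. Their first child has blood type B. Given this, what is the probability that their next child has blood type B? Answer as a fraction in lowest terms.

Possible genotypes: Talia ∈ {I^B I^B, I^B i}; Xiomara ∈ {I^B I^B, I^B i}.
Weight each parental genotype pair by prior × P(type-B child):
  I^B I^B × I^B I^B: posterior weight 4/15; P(next child type B) = 1.
  I^B I^B × I^B i: posterior weight 4/15; P(next child type B) = 1.
  I^B i × I^B I^B: posterior weight 4/15; P(next child type B) = 1.
  I^B i × I^B i: posterior weight 1/5; P(next child type B) = 3/4.
Weighted sum = 19/20.

19/20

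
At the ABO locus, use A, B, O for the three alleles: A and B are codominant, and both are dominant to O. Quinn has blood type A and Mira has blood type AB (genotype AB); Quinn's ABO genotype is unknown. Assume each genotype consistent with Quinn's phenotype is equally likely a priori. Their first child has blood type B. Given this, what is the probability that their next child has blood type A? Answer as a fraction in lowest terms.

1/2

Possible genotypes: Quinn ∈ {AA, AO}; Mira ∈ {AB}.
Weight each parental genotype pair by prior × P(type-B child):
  AO × AB: posterior weight 1; P(next child type A) = 1/2.
Weighted sum = 1/2.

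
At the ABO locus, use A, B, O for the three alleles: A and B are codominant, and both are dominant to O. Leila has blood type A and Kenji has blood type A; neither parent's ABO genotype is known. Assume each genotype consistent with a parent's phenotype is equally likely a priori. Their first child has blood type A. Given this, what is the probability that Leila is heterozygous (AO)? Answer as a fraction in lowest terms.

Possible genotypes: Leila ∈ {AA, AO}; Kenji ∈ {AA, AO}.
Weight each parental genotype pair by prior × P(type-A child):
  AA × AA: posterior weight 4/15.
  AA × AO: posterior weight 4/15.
  AO × AA: posterior weight 4/15.
  AO × AO: posterior weight 1/5.
Sum the posterior weight over pairs where Leila is AO: 7/15.

7/15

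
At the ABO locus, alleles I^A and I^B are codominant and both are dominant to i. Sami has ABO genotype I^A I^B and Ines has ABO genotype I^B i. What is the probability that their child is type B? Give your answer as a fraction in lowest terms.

ABO cross I^A I^B × I^B i → offspring phenotypes: 1/4 A, 1/2 B, 1/4 AB.
So P(type B) = 1/2.

1/2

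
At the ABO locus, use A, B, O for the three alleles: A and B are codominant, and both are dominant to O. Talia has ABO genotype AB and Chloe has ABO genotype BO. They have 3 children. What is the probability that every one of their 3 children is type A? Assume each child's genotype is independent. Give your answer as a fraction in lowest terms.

1/64

ABO cross AB × BO → 1/4 A, 1/2 B, 1/4 AB.
So P(type A) = 1/4 per child.
All 3 independent: (1/4)^3 = 1/64.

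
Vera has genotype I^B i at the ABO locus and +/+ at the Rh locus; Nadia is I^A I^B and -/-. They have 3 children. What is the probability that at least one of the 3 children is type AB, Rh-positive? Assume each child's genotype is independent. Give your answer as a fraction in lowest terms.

37/64

ABO cross I^B i × I^A I^B → 1/4 A, 1/2 B, 1/4 AB.
Rh cross +/+ × -/- → 1 Rh+; so P(type AB, Rh-positive) = 1/4 × 1 = 1/4 per child.
P(none) = (3/4)^3 = 27/64; P(at least one) = 1 − 27/64 = 37/64.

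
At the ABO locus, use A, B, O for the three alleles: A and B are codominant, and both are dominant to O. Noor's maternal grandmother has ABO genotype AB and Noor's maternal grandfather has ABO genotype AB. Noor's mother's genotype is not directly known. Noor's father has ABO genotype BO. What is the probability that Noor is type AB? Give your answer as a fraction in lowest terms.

1/4

Noor's mother's ABO genotype from AB × AB: 1/4 AA, 1/2 AB, 1/4 BB.
Crossing each possibility with the father BO and summing P(type AB): 1/4·1/2 + 1/2·1/4 + 1/4·0 = 1/4.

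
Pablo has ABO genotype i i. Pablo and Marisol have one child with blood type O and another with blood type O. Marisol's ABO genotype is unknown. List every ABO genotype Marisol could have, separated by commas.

For each candidate genotype of Marisol, check whether crossing it with i i can produce every observed child phenotype.
  I^A I^A → possible child types {A} ✗
  I^A I^B → possible child types {A, B} ✗
  I^A i → possible child types {O, A} ✓
  I^B I^B → possible child types {B} ✗
  I^B i → possible child types {O, B} ✓
  i i → possible child types {O} ✓

I^A i, I^B i, i i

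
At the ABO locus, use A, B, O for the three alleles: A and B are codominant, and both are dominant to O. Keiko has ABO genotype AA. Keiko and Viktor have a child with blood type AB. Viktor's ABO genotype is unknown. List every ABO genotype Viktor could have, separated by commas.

For each candidate genotype of Viktor, check whether crossing it with AA can produce every observed child phenotype.
  AA → possible child types {A} ✗
  AB → possible child types {A, AB} ✓
  AO → possible child types {A} ✗
  BB → possible child types {AB} ✓
  BO → possible child types {A, AB} ✓
  OO → possible child types {A} ✗

AB, BB, BO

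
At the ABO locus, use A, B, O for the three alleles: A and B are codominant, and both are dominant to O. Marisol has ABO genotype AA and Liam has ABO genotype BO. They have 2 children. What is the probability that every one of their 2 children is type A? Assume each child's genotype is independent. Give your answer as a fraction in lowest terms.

1/4

ABO cross AA × BO → 1/2 A, 1/2 AB.
So P(type A) = 1/2 per child.
All 2 independent: (1/2)^2 = 1/4.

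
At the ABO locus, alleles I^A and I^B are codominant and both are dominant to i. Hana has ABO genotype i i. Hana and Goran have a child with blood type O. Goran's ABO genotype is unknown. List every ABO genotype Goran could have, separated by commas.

For each candidate genotype of Goran, check whether crossing it with i i can produce every observed child phenotype.
  I^A I^A → possible child types {A} ✗
  I^A I^B → possible child types {A, B} ✗
  I^A i → possible child types {O, A} ✓
  I^B I^B → possible child types {B} ✗
  I^B i → possible child types {O, B} ✓
  i i → possible child types {O} ✓

I^A i, I^B i, i i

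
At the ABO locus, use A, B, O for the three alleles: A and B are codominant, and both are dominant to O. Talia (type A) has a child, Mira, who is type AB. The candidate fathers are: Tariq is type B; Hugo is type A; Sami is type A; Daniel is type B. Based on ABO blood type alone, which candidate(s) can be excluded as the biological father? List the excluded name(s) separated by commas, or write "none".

A candidate is excluded only if no genotype consistent with his phenotype could produce a type AB child with a type A mother.
Hugo (type A): no genotype consistent with that phenotype can produce a type-AB child with a type-A mother.
Sami (type A): no genotype consistent with that phenotype can produce a type-AB child with a type-A mother.

Hugo, Sami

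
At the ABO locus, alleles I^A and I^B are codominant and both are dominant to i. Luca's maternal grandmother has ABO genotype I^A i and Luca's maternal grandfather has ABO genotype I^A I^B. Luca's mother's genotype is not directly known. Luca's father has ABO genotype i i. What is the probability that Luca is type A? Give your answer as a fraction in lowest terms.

1/2

Luca's mother's ABO genotype from I^A i × I^A I^B: 1/4 I^A I^A, 1/4 I^A I^B, 1/4 I^A i, 1/4 I^B i.
Crossing each possibility with the father i i and summing P(type A): 1/4·1 + 1/4·1/2 + 1/4·1/2 + 1/4·0 = 1/2.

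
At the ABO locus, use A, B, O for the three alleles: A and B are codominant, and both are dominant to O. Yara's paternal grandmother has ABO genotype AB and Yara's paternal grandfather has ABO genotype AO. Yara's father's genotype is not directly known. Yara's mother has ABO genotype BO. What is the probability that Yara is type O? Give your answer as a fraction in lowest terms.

1/8

Yara's father's ABO genotype from AB × AO: 1/4 AA, 1/4 AB, 1/4 AO, 1/4 BO.
Crossing each possibility with the mother BO and summing P(type O): 1/4·0 + 1/4·0 + 1/4·1/4 + 1/4·1/4 = 1/8.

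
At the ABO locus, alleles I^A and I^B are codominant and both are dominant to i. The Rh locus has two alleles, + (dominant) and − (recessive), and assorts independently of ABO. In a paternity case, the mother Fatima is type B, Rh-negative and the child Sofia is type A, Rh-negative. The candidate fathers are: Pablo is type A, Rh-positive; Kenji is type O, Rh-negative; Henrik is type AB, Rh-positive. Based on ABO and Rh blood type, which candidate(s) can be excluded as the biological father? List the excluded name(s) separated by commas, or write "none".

Kenji

A candidate is excluded only if no genotype consistent with his phenotype could produce a type A, Rh-negative child with a type B, Rh-negative mother.
Kenji (type O, Rh-): no genotype consistent with that phenotype can produce a type-A Rh- child with a type-B mother.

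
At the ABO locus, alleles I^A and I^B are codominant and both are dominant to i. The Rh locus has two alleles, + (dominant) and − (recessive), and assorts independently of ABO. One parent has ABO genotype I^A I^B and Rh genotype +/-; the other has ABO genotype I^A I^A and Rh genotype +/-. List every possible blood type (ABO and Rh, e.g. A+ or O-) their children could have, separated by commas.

Gametes from I^A I^B × I^A I^A give offspring ABO genotypes I^A I^A, I^A I^B, i.e. phenotypes A, AB.
Rh cross +/- × +/- → phenotypes Rh+, Rh-.
Combining independently: A+, A-, AB+, AB-.

A+, A-, AB+, AB-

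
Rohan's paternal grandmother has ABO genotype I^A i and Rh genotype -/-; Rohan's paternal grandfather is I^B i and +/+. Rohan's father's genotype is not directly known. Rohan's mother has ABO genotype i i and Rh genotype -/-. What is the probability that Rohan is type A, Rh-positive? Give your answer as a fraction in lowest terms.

Rohan's father's ABO genotype from I^A i × I^B i: 1/4 I^A I^B, 1/4 I^A i, 1/4 I^B i, 1/4 i i.
Crossing each possibility with the mother i i and summing P(type A): 1/4·1/2 + 1/4·1/2 + 1/4·0 + 1/4·0 = 1/4.
Similarly for Rh via the father's Rh distribution: P(Rh+) = 1/2.
Independent loci: 1/4 × 1/2 = 1/8.

1/8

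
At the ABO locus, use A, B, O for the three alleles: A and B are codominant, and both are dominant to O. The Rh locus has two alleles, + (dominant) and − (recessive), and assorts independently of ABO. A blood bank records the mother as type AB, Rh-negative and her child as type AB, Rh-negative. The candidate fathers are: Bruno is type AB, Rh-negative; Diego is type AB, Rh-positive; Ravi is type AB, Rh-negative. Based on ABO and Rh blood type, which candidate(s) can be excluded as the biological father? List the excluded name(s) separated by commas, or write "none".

none

A candidate is excluded only if no genotype consistent with his phenotype could produce a type AB, Rh-negative child with a type AB, Rh-negative mother.
Every candidate has at least one consistent genotype combination, so none can be excluded.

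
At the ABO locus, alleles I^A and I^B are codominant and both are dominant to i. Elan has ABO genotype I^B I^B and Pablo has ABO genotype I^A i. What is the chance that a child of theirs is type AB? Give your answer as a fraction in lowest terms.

ABO cross I^B I^B × I^A i → offspring phenotypes: 1/2 B, 1/2 AB.
So P(type AB) = 1/2.

1/2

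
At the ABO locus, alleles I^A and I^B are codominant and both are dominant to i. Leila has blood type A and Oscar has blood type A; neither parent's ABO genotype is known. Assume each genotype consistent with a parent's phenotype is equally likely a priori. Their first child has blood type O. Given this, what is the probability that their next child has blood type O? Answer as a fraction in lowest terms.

Possible genotypes: Leila ∈ {I^A I^A, I^A i}; Oscar ∈ {I^A I^A, I^A i}.
Weight each parental genotype pair by prior × P(type-O child):
  I^A i × I^A i: posterior weight 1; P(next child type O) = 1/4.
Weighted sum = 1/4.

1/4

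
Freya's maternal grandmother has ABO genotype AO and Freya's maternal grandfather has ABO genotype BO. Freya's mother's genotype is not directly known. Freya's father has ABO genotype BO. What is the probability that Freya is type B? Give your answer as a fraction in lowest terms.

Freya's mother's ABO genotype from AO × BO: 1/4 AB, 1/4 AO, 1/4 BO, 1/4 OO.
Crossing each possibility with the father BO and summing P(type B): 1/4·1/2 + 1/4·1/4 + 1/4·3/4 + 1/4·1/2 = 1/2.

1/2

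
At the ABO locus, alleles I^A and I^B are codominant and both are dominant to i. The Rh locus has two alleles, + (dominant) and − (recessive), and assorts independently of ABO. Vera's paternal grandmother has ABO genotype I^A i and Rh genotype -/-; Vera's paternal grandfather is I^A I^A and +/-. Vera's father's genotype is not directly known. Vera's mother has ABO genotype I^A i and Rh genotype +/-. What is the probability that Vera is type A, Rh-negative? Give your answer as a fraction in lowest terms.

Vera's father's ABO genotype from I^A i × I^A I^A: 1/2 I^A I^A, 1/2 I^A i.
Crossing each possibility with the mother I^A i and summing P(type A): 1/2·1 + 1/2·3/4 = 7/8.
Similarly for Rh via the father's Rh distribution: P(Rh-) = 3/8.
Independent loci: 7/8 × 3/8 = 21/64.

21/64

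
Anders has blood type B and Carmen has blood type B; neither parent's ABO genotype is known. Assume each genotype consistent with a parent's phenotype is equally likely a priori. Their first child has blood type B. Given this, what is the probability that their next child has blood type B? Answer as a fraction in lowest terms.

Possible genotypes: Anders ∈ {BB, BO}; Carmen ∈ {BB, BO}.
Weight each parental genotype pair by prior × P(type-B child):
  BB × BB: posterior weight 4/15; P(next child type B) = 1.
  BB × BO: posterior weight 4/15; P(next child type B) = 1.
  BO × BB: posterior weight 4/15; P(next child type B) = 1.
  BO × BO: posterior weight 1/5; P(next child type B) = 3/4.
Weighted sum = 19/20.

19/20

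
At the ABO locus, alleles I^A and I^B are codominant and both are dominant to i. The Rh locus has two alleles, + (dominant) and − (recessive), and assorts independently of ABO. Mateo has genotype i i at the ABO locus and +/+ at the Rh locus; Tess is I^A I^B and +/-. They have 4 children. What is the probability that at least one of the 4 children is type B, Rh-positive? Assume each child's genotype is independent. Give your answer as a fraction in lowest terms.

15/16

ABO cross i i × I^A I^B → 1/2 A, 1/2 B.
Rh cross +/+ × +/- → 1 Rh+; so P(type B, Rh-positive) = 1/2 × 1 = 1/2 per child.
P(none) = (1/2)^4 = 1/16; P(at least one) = 1 − 1/16 = 15/16.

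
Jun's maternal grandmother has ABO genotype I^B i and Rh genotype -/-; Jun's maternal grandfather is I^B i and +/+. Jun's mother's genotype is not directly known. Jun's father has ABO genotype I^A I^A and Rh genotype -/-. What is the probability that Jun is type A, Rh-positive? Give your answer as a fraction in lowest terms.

Jun's mother's ABO genotype from I^B i × I^B i: 1/4 I^B I^B, 1/2 I^B i, 1/4 i i.
Crossing each possibility with the father I^A I^A and summing P(type A): 1/4·0 + 1/2·1/2 + 1/4·1 = 1/2.
Similarly for Rh via the mother's Rh distribution: P(Rh+) = 1/2.
Independent loci: 1/2 × 1/2 = 1/4.

1/4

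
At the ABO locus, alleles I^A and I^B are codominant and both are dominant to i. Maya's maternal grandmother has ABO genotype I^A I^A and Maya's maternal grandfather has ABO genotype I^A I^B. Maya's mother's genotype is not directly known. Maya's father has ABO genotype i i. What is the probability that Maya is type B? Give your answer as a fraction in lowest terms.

1/4

Maya's mother's ABO genotype from I^A I^A × I^A I^B: 1/2 I^A I^A, 1/2 I^A I^B.
Crossing each possibility with the father i i and summing P(type B): 1/2·0 + 1/2·1/2 = 1/4.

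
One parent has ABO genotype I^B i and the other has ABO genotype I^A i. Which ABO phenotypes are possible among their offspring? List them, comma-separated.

O, A, B, AB

Gametes from I^B i × I^A i give offspring ABO genotypes I^A I^B, I^A i, I^B i, i i, i.e. phenotypes O, A, B, AB.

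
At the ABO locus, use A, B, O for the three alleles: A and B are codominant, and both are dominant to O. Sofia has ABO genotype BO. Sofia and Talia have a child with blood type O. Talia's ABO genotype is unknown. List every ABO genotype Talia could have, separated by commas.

AO, BO, OO

For each candidate genotype of Talia, check whether crossing it with BO can produce every observed child phenotype.
  AA → possible child types {A, AB} ✗
  AB → possible child types {A, B, AB} ✗
  AO → possible child types {O, A, B, AB} ✓
  BB → possible child types {B} ✗
  BO → possible child types {O, B} ✓
  OO → possible child types {O, B} ✓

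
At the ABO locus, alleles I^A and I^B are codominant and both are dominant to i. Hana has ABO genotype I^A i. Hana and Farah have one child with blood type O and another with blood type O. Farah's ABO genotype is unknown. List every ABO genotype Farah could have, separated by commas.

I^A i, I^B i, i i

For each candidate genotype of Farah, check whether crossing it with I^A i can produce every observed child phenotype.
  I^A I^A → possible child types {A} ✗
  I^A I^B → possible child types {A, B, AB} ✗
  I^A i → possible child types {O, A} ✓
  I^B I^B → possible child types {B, AB} ✗
  I^B i → possible child types {O, A, B, AB} ✓
  i i → possible child types {O, A} ✓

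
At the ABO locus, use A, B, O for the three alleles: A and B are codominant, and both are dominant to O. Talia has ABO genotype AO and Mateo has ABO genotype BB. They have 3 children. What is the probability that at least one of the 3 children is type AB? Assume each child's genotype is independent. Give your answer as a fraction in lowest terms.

ABO cross AO × BB → 1/2 B, 1/2 AB.
So P(type AB) = 1/2 per child.
P(none) = (1/2)^3 = 1/8; P(at least one) = 1 − 1/8 = 7/8.

7/8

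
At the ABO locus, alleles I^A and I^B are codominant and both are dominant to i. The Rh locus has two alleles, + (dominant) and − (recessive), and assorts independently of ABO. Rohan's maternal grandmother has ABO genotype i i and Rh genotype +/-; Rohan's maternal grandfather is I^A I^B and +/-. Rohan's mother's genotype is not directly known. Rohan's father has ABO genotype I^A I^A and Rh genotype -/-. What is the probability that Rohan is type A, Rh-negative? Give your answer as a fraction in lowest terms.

Rohan's mother's ABO genotype from i i × I^A I^B: 1/2 I^A i, 1/2 I^B i.
Crossing each possibility with the father I^A I^A and summing P(type A): 1/2·1 + 1/2·1/2 = 3/4.
Similarly for Rh via the mother's Rh distribution: P(Rh-) = 1/2.
Independent loci: 3/4 × 1/2 = 3/8.

3/8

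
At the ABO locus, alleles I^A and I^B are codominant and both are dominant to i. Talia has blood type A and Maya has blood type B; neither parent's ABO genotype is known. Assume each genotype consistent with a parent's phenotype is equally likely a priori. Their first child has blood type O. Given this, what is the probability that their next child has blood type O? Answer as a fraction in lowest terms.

Possible genotypes: Talia ∈ {I^A I^A, I^A i}; Maya ∈ {I^B I^B, I^B i}.
Weight each parental genotype pair by prior × P(type-O child):
  I^A i × I^B i: posterior weight 1; P(next child type O) = 1/4.
Weighted sum = 1/4.

1/4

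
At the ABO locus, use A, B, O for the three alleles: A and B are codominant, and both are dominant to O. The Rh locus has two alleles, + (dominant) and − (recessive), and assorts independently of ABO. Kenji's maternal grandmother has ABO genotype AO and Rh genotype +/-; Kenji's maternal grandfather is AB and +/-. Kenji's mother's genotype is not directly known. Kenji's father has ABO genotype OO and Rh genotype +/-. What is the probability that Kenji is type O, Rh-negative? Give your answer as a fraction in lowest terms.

Kenji's mother's ABO genotype from AO × AB: 1/4 AA, 1/4 AB, 1/4 AO, 1/4 BO.
Crossing each possibility with the father OO and summing P(type O): 1/4·0 + 1/4·0 + 1/4·1/2 + 1/4·1/2 = 1/4.
Similarly for Rh via the mother's Rh distribution: P(Rh-) = 1/4.
Independent loci: 1/4 × 1/4 = 1/16.

1/16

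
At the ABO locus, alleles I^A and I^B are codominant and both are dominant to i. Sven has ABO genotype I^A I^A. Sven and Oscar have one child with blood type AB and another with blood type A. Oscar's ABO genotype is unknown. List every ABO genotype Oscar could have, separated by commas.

For each candidate genotype of Oscar, check whether crossing it with I^A I^A can produce every observed child phenotype.
  I^A I^A → possible child types {A} ✗
  I^A I^B → possible child types {A, AB} ✓
  I^A i → possible child types {A} ✗
  I^B I^B → possible child types {AB} ✗
  I^B i → possible child types {A, AB} ✓
  i i → possible child types {A} ✗

I^A I^B, I^B i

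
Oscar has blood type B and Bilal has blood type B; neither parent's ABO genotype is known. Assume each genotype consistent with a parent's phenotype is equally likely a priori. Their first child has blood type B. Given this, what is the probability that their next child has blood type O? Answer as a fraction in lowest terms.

Possible genotypes: Oscar ∈ {BB, BO}; Bilal ∈ {BB, BO}.
Weight each parental genotype pair by prior × P(type-B child):
  BB × BB: posterior weight 4/15; P(next child type O) = 0.
  BB × BO: posterior weight 4/15; P(next child type O) = 0.
  BO × BB: posterior weight 4/15; P(next child type O) = 0.
  BO × BO: posterior weight 1/5; P(next child type O) = 1/4.
Weighted sum = 1/20.

1/20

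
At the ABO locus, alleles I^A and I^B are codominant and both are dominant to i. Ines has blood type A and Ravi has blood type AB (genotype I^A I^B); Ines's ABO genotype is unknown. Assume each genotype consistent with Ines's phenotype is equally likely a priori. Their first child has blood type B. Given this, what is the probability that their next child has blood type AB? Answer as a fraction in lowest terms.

Possible genotypes: Ines ∈ {I^A I^A, I^A i}; Ravi ∈ {I^A I^B}.
Weight each parental genotype pair by prior × P(type-B child):
  I^A i × I^A I^B: posterior weight 1; P(next child type AB) = 1/4.
Weighted sum = 1/4.

1/4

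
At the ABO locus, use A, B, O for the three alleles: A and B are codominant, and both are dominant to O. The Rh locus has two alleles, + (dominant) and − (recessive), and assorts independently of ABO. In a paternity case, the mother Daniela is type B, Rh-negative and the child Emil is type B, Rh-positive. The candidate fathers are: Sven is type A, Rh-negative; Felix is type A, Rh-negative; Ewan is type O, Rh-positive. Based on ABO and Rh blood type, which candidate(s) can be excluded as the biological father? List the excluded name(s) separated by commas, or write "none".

Sven, Felix

A candidate is excluded only if no genotype consistent with his phenotype could produce a type B, Rh-positive child with a type B, Rh-negative mother.
Sven (type A, Rh-): no genotype consistent with that phenotype can produce a type-B Rh+ child with a type-B mother.
Felix (type A, Rh-): no genotype consistent with that phenotype can produce a type-B Rh+ child with a type-B mother.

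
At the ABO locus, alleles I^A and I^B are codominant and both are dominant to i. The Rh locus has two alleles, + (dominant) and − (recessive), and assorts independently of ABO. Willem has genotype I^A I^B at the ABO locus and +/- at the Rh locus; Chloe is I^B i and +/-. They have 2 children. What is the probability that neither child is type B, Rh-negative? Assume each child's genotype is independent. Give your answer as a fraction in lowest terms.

49/64

ABO cross I^A I^B × I^B i → 1/4 A, 1/2 B, 1/4 AB.
Rh cross +/- × +/- → 3/4 Rh+, 1/4 Rh-; so P(type B, Rh-negative) = 1/2 × 1/4 = 1/8 per child.
P(not type B, Rh-negative) = 7/8 for one child; (7/8)^2 = 49/64.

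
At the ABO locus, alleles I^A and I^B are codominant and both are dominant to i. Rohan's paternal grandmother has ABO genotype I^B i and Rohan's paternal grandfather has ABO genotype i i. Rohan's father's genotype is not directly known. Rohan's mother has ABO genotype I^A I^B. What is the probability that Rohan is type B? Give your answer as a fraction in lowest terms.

Rohan's father's ABO genotype from I^B i × i i: 1/2 I^B i, 1/2 i i.
Crossing each possibility with the mother I^A I^B and summing P(type B): 1/2·1/2 + 1/2·1/2 = 1/2.

1/2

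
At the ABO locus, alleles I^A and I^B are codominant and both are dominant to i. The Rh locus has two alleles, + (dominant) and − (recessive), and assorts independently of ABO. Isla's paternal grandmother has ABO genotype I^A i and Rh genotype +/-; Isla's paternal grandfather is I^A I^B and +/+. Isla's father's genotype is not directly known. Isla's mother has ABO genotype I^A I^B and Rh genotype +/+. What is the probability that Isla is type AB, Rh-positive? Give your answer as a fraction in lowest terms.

Isla's father's ABO genotype from I^A i × I^A I^B: 1/4 I^A I^A, 1/4 I^A I^B, 1/4 I^A i, 1/4 I^B i.
Crossing each possibility with the mother I^A I^B and summing P(type AB): 1/4·1/2 + 1/4·1/2 + 1/4·1/4 + 1/4·1/4 = 3/8.
Similarly for Rh via the father's Rh distribution: P(Rh+) = 1.
Independent loci: 3/8 × 1 = 3/8.

3/8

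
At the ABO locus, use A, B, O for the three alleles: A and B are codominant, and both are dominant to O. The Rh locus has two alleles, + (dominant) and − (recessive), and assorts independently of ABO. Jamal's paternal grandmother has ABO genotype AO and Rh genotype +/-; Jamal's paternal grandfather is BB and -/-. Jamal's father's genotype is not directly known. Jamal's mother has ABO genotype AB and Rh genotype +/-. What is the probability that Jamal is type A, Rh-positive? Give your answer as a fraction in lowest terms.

5/32

Jamal's father's ABO genotype from AO × BB: 1/2 AB, 1/2 BO.
Crossing each possibility with the mother AB and summing P(type A): 1/2·1/4 + 1/2·1/4 = 1/4.
Similarly for Rh via the father's Rh distribution: P(Rh+) = 5/8.
Independent loci: 1/4 × 5/8 = 5/32.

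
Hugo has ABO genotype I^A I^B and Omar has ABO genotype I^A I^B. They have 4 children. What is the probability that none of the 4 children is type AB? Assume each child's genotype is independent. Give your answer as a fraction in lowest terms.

1/16

ABO cross I^A I^B × I^A I^B → 1/4 A, 1/4 B, 1/2 AB.
So P(type AB) = 1/2 per child.
P(not type AB) = 1/2 for one child; (1/2)^4 = 1/16.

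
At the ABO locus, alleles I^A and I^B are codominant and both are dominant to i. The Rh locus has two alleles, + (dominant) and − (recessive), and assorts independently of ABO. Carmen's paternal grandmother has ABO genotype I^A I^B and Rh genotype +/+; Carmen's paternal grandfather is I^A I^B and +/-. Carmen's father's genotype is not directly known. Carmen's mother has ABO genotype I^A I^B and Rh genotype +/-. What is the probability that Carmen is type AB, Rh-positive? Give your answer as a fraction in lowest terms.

7/16

Carmen's father's ABO genotype from I^A I^B × I^A I^B: 1/4 I^A I^A, 1/2 I^A I^B, 1/4 I^B I^B.
Crossing each possibility with the mother I^A I^B and summing P(type AB): 1/4·1/2 + 1/2·1/2 + 1/4·1/2 = 1/2.
Similarly for Rh via the father's Rh distribution: P(Rh+) = 7/8.
Independent loci: 1/2 × 7/8 = 7/16.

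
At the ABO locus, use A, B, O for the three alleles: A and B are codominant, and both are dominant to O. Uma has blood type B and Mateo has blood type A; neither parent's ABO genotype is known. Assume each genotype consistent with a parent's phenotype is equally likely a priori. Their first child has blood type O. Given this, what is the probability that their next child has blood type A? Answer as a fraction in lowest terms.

1/4

Possible genotypes: Uma ∈ {BB, BO}; Mateo ∈ {AA, AO}.
Weight each parental genotype pair by prior × P(type-O child):
  BO × AO: posterior weight 1; P(next child type A) = 1/4.
Weighted sum = 1/4.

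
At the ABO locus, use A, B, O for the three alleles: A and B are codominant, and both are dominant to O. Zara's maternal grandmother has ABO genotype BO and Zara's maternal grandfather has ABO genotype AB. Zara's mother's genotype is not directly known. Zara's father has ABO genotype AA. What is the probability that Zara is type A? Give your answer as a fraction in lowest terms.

Zara's mother's ABO genotype from BO × AB: 1/4 AB, 1/4 AO, 1/4 BB, 1/4 BO.
Crossing each possibility with the father AA and summing P(type A): 1/4·1/2 + 1/4·1 + 1/4·0 + 1/4·1/2 = 1/2.

1/2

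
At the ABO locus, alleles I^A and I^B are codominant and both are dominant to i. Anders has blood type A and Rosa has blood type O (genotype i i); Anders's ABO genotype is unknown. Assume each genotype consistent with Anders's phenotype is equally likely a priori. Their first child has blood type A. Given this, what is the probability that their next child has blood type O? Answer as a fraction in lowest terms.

Possible genotypes: Anders ∈ {I^A I^A, I^A i}; Rosa ∈ {i i}.
Weight each parental genotype pair by prior × P(type-A child):
  I^A I^A × i i: posterior weight 2/3; P(next child type O) = 0.
  I^A i × i i: posterior weight 1/3; P(next child type O) = 1/2.
Weighted sum = 1/6.

1/6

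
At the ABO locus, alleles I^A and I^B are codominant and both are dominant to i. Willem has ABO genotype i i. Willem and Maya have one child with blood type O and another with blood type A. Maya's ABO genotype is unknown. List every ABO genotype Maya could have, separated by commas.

For each candidate genotype of Maya, check whether crossing it with i i can produce every observed child phenotype.
  I^A I^A → possible child types {A} ✗
  I^A I^B → possible child types {A, B} ✗
  I^A i → possible child types {O, A} ✓
  I^B I^B → possible child types {B} ✗
  I^B i → possible child types {O, B} ✗
  i i → possible child types {O} ✗

I^A i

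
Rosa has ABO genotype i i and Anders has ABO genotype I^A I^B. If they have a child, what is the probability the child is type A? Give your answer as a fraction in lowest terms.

ABO cross i i × I^A I^B → offspring phenotypes: 1/2 A, 1/2 B.
So P(type A) = 1/2.

1/2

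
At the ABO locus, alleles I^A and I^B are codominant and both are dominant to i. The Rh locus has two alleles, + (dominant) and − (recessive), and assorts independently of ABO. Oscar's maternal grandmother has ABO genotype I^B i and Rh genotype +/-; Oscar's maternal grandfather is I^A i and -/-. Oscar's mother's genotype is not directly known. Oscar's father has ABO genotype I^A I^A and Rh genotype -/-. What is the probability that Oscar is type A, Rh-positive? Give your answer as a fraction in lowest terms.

3/16

Oscar's mother's ABO genotype from I^B i × I^A i: 1/4 I^A I^B, 1/4 I^A i, 1/4 I^B i, 1/4 i i.
Crossing each possibility with the father I^A I^A and summing P(type A): 1/4·1/2 + 1/4·1 + 1/4·1/2 + 1/4·1 = 3/4.
Similarly for Rh via the mother's Rh distribution: P(Rh+) = 1/4.
Independent loci: 3/4 × 1/4 = 3/16.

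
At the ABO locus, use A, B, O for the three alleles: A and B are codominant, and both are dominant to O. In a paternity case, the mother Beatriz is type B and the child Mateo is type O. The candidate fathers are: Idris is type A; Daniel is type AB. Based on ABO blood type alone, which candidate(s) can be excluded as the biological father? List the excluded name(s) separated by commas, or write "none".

Daniel

A candidate is excluded only if no genotype consistent with his phenotype could produce a type O child with a type B mother.
Daniel (type AB): no genotype consistent with that phenotype can produce a type-O child with a type-B mother.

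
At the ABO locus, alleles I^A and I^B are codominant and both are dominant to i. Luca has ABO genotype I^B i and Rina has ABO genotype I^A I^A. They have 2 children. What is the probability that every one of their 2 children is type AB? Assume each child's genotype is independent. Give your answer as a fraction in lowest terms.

ABO cross I^B i × I^A I^A → 1/2 A, 1/2 AB.
So P(type AB) = 1/2 per child.
All 2 independent: (1/2)^2 = 1/4.

1/4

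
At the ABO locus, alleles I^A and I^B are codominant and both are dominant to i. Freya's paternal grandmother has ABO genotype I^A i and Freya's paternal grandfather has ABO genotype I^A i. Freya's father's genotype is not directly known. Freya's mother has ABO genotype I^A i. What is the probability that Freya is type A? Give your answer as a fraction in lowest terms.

3/4

Freya's father's ABO genotype from I^A i × I^A i: 1/4 I^A I^A, 1/2 I^A i, 1/4 i i.
Crossing each possibility with the mother I^A i and summing P(type A): 1/4·1 + 1/2·3/4 + 1/4·1/2 = 3/4.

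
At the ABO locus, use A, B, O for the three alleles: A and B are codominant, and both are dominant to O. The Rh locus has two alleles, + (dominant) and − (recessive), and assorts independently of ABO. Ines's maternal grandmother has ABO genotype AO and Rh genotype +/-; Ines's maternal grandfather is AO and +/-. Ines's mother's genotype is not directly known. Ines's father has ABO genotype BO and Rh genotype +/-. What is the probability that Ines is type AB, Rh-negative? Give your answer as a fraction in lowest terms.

Ines's mother's ABO genotype from AO × AO: 1/4 AA, 1/2 AO, 1/4 OO.
Crossing each possibility with the father BO and summing P(type AB): 1/4·1/2 + 1/2·1/4 + 1/4·0 = 1/4.
Similarly for Rh via the mother's Rh distribution: P(Rh-) = 1/4.
Independent loci: 1/4 × 1/4 = 1/16.

1/16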